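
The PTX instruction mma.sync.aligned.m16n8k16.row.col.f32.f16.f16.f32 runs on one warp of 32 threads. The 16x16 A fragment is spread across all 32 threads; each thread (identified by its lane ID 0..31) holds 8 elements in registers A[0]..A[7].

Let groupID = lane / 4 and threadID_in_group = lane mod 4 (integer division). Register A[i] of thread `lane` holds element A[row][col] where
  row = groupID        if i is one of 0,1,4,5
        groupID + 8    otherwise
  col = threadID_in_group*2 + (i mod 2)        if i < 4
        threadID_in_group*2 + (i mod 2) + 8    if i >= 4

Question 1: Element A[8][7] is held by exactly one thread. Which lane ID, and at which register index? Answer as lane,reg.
3,3

r=8⇒gr=0,Rb=1  c=7⇒Cb=0,th=3,odd=1
L=0*4+3=3  i=0*4+1*2+1=3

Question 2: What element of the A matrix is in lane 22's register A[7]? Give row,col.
lane 22->22/4=5, 22 mod 4=2
i=7  r:5+8->13  c:2·2+1+8->13

13,13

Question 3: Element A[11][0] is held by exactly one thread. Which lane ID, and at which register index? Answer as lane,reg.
12,2

r: 11->gid=3,r8=1  c: 0->c8=0,tid=0,i&1=0
L=3*4+0=12  i=0*4+1*2+0=2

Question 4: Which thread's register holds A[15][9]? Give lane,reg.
r:15=>grp=7,rB=1  c:9=>cB=1,tig=0,lo=1
L=7*4+0=28  i=1*4+1*2+1=7

28,7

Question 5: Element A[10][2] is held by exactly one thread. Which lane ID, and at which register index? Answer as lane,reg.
9,2

r=10->g=2,rb=1  c=2->cb=0,t=1,b0=0
L=2*4+1=9  i=0*4+1*2+0=2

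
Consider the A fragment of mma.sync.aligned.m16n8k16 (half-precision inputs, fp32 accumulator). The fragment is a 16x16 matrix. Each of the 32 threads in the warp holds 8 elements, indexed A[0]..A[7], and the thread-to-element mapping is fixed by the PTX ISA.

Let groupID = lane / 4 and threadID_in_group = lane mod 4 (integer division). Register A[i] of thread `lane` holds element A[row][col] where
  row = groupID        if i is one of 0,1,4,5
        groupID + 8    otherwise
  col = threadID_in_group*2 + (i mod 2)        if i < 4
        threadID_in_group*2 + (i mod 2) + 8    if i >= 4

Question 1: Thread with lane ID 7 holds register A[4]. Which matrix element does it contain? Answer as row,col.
1,14

lane 7=>7/4=1, 7 mod 4=3
i=4  r:1+0=>1  c:2·3+0+8=>14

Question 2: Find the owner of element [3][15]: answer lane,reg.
15,5

r=3->g=3,rb=0  c=15->cb=1,t=3,b0=1
L=3*4+3=15  i=1*4+0*2+1=5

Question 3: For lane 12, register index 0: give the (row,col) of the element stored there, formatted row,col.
lane 12->12/4=3, 12 mod 4=0
i=0  r:3+0->3  c:2·0+0+0->0

3,0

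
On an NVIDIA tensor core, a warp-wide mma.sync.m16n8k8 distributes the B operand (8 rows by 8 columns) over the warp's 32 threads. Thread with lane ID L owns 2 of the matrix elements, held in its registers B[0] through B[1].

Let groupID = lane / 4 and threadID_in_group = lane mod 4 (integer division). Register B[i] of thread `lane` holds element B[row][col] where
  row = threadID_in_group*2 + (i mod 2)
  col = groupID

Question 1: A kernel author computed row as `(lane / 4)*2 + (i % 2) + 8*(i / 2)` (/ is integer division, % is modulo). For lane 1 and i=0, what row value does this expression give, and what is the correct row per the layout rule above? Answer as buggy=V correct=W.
`(lane / 4)*2 + (i % 2) + 8*(i / 2)`[1,0]=>0
L=1=>grp=1>>2=0, tig=1&3=1
[0]=>row 1·2+0=2  col grp=0
row: 0 vs 2

buggy=0 correct=2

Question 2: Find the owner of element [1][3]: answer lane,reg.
12,1

c=3→G=3  r=1→T=0,p=1
L=3*4+0=12  i=1=1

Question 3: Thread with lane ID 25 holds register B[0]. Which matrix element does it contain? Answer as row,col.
25: gid=6,tid=1
[0] (1*2+0,6) = (2,6)

2,6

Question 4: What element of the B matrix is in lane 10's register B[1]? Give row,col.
5,2

10: gr=2,th=2
[1] (2*2+1,2) = (5,2)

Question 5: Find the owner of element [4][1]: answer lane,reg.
c:1=>grp=1  r:4=>tig=2,lo=0
L=1*4+2=6  i=0=0

6,0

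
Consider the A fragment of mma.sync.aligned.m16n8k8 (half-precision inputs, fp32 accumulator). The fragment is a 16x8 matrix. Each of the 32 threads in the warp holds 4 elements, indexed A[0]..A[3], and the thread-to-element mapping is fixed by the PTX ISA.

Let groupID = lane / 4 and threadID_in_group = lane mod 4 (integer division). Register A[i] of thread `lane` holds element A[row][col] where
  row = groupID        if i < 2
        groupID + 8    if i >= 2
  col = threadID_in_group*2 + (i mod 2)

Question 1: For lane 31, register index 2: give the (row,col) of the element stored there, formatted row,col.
15,6

lane 31: G=7 (31/4), T=3 (31%4)
i=2: r=7+8=15, c=3*2+0=6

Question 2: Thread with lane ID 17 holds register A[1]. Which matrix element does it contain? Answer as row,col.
4,3

L=17->g=17>>2=4, t=17&3=1
[1]->row 4+0=4  col 1·2+1=3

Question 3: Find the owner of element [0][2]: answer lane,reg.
r=0→G=0,rhi=0  c=2→T=1,p=0
L=0*4+1=1  i=0*2+0=0

1,0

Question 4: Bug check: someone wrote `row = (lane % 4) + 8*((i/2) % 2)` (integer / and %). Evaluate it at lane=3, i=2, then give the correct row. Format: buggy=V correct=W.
buggy=11 correct=8

`(lane % 4) + 8*((i/2) % 2)`[3,2]⇒11
3: gr=0,th=3
[2] (0+8,3*2+0) = (8,6)
row: 11 vs 8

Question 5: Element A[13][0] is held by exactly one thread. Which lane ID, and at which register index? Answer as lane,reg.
r: 13->gid=5,r8=1  c: 0->tid=0,i&1=0
L=5*4+0=20  i=1*2+0=2

20,2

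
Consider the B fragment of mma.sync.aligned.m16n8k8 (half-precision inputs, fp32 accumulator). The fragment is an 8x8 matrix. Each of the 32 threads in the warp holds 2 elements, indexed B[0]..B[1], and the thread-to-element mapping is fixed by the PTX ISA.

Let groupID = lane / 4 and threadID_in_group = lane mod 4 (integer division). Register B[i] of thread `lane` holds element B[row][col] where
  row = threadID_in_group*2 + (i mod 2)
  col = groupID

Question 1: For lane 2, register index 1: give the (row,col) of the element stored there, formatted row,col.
5,0

L=2->gid=2>>2=0, tid=2&3=2
[1]->row 2·2+1=5  col gid=0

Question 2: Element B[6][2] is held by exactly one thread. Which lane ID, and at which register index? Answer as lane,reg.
11,0

c=2⇒gr=2  r=6⇒th=3,odd=0
L=2*4+3=11  i=0=0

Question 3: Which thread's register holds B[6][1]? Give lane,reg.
7,0

c:1=>grp=1  r:6=>tig=3,lo=0
L=1*4+3=7  i=0=0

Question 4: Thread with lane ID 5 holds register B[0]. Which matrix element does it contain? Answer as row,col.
2,1

lane 5: grp=1 (5/4), tig=1 (5%4)
i=0: r=1*2+0=2, c=grp=1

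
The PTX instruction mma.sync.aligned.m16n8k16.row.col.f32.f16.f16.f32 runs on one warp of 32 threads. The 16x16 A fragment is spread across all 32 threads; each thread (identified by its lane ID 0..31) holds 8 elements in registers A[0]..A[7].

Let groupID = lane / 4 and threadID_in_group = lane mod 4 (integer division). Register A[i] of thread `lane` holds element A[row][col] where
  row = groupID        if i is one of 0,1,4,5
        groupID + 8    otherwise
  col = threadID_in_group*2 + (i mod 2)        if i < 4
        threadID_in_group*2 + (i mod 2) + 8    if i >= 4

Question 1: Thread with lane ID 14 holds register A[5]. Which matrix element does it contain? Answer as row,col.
3,13

14: gr=3,th=2
[5] (3+0,2*2+1+8) = (3,13)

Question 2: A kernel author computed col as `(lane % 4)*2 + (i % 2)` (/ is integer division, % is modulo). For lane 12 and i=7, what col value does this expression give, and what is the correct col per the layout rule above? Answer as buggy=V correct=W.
buggy=1 correct=9

`(lane % 4)*2 + (i % 2)`[12,7]→1
12: G=3,T=0
[7] (3+8,0*2+1+8) = (11,9)
col: 1 vs 9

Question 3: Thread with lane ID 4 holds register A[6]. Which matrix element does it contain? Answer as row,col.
L=4→G=4>>2=1, T=4&3=0
[6]→row 1+8=9  col 0·2+0+8=8

9,8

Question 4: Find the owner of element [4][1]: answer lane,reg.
16,1

r=4→G=4,rhi=0  c=1→chi=0,T=0,p=1
L=4*4+0=16  i=0*4+0*2+1=1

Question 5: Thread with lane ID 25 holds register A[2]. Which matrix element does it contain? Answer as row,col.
25: grp=6,tig=1
[2] (6+8,1*2+0+0) = (14,2)

14,2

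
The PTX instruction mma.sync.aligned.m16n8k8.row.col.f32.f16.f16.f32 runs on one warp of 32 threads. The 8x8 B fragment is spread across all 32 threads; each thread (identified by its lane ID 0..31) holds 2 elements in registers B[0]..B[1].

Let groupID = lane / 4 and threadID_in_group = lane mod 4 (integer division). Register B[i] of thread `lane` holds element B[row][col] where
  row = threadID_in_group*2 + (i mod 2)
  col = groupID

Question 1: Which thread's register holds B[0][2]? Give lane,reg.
c=2->g=2  r=0->t=0,b0=0
L=2*4+0=8  i=0=0

8,0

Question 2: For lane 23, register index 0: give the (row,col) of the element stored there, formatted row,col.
lane 23: grp=5 (23/4), tig=3 (23%4)
i=0: r=3*2+0=6, c=grp=5

6,5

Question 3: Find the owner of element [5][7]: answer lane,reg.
c=7⇒gr=7  r=5⇒th=2,odd=1
L=7*4+2=30  i=1=1

30,1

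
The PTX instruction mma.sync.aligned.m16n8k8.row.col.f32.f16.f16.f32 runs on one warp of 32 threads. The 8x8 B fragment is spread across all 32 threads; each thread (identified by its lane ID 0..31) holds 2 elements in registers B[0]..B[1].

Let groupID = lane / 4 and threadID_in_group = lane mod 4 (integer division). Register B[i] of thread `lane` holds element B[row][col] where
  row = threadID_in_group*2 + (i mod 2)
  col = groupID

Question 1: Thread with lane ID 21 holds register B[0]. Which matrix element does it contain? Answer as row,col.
lane 21: gid=5 (21/4), tid=1 (21%4)
i=0: r=1*2+0=2, c=gid=5

2,5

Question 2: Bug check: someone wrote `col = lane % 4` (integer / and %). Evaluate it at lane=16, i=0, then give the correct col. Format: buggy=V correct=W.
`lane % 4`[16,0]->0
L=16->gid=16>>2=4, tid=16&3=0
[0]->row 0·2+0=0  col gid=4
col: 0 vs 4

buggy=0 correct=4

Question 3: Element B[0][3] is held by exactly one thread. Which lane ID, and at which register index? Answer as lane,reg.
12,0

c: 3->gid=3  r: 0->tid=0,i&1=0
L=3*4+0=12  i=0=0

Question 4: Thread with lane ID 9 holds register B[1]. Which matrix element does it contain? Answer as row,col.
3,2

9: gid=2,tid=1
[1] (1*2+1,2) = (3,2)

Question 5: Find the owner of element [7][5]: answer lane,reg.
23,1

c=5⇒gr=5  r=7⇒th=3,odd=1
L=5*4+3=23  i=1=1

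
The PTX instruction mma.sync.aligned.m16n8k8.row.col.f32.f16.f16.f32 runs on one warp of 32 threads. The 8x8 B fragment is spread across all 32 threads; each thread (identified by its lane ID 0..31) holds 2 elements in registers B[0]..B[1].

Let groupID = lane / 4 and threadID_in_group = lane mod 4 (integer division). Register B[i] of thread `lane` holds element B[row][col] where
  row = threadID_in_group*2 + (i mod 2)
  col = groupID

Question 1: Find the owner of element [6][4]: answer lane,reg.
19,0

c=4->g=4  r=6->t=3,b0=0
L=4*4+3=19  i=0=0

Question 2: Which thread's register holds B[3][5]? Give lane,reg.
c=5→G=5  r=3→T=1,p=1
L=5*4+1=21  i=1=1

21,1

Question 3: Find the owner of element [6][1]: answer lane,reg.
c:1=>grp=1  r:6=>tig=3,lo=0
L=1*4+3=7  i=0=0

7,0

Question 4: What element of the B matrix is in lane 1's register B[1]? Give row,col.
1: gid=0,tid=1
[1] (1*2+1,0) = (3,0)

3,0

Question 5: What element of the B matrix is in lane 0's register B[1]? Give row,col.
1,0

lane 0=>0/4=0, 0 mod 4=0
i=1  r:2·0+1=>1  c:0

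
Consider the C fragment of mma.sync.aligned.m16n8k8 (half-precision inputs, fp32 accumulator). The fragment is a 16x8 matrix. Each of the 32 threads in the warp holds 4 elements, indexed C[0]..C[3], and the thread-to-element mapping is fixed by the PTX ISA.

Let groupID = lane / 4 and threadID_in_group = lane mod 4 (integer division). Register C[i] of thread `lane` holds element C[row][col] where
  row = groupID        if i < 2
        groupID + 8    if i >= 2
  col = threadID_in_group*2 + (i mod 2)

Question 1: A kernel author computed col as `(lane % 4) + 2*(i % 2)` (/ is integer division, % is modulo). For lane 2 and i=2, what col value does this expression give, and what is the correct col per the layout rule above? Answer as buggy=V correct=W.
`(lane % 4) + 2*(i % 2)`[2,2]→2
lane 2→2/4=0, 2 mod 4=2
i=2  r:0+8→8  c:2·2+0→4
col: 2 vs 4

buggy=2 correct=4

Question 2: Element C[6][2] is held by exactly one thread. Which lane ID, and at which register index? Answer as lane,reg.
r:6=>grp=6,rB=0  c:2=>tig=1,lo=0
L=6*4+1=25  i=0*2+0=0

25,0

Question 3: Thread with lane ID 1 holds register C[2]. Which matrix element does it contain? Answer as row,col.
8,2

L=1→G=1>>2=0, T=1&3=1
[2]→row 0+8=8  col 1·2+0=2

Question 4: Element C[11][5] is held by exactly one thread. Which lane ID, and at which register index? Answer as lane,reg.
r:11=>grp=3,rB=1  c:5=>tig=2,lo=1
L=3*4+2=14  i=1*2+1=3

14,3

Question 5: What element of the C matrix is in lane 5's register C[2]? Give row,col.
lane 5: G=1 (5/4), T=1 (5%4)
i=2: r=1+8=9, c=1*2+0=2

9,2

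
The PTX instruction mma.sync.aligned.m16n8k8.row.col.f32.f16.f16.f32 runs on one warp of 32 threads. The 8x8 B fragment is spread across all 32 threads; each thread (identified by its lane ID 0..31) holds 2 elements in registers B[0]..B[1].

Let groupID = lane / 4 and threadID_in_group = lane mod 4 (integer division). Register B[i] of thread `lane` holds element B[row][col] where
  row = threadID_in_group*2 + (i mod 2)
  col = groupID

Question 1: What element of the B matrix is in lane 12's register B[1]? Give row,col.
L=12⇒gr=12>>2=3, th=12&3=0
[1]⇒row 0·2+1=1  col gr=3

1,3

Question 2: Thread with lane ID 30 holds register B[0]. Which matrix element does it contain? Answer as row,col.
4,7

lane 30: gid=7 (30/4), tid=2 (30%4)
i=0: r=2*2+0=4, c=gid=7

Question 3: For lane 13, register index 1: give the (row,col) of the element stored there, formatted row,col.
3,3

lane 13: gid=3 (13/4), tid=1 (13%4)
i=1: r=1*2+1=3, c=gid=3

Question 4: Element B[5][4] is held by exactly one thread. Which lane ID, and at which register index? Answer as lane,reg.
18,1

c=4⇒gr=4  r=5⇒th=2,odd=1
L=4*4+2=18  i=1=1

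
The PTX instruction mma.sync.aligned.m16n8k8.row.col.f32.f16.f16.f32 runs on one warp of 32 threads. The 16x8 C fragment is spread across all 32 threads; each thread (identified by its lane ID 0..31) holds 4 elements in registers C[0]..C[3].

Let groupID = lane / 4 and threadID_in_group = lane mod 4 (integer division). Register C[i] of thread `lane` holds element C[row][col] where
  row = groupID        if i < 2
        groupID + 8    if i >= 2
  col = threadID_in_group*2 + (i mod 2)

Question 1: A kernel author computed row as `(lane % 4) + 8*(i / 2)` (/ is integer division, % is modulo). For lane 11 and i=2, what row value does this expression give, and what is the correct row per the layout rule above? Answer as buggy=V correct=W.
buggy=11 correct=10

`(lane % 4) + 8*(i / 2)`[11,2]=>11
11: grp=2,tig=3
[2] (2+8,3*2+0) = (10,6)
row: 11 vs 10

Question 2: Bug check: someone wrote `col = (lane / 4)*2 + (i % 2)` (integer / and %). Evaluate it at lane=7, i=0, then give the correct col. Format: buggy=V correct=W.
`(lane / 4)*2 + (i % 2)`[7,0]->2
lane 7->7/4=1, 7 mod 4=3
i=0  r:1+0->1  c:2·3+0->6
col: 2 vs 6

buggy=2 correct=6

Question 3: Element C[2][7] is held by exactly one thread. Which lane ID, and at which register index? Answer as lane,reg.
11,1

r=2->g=2,rb=0  c=7->t=3,b0=1
L=2*4+3=11  i=0*2+1=1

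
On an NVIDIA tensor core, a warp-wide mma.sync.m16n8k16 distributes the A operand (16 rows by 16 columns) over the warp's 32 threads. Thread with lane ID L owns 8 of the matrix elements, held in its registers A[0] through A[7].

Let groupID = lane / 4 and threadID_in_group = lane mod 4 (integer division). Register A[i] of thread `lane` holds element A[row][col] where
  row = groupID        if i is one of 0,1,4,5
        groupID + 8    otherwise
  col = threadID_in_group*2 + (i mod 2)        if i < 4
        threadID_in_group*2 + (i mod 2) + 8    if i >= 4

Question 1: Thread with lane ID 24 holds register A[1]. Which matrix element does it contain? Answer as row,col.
6,1

lane 24->24/4=6, 24 mod 4=0
i=1  r:6+0->6  c:2·0+1+0->1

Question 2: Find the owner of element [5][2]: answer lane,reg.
21,0

r=5->g=5,rb=0  c=2->cb=0,t=1,b0=0
L=5*4+1=21  i=0*4+0*2+0=0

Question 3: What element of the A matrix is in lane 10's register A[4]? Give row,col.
lane 10⇒10/4=2, 10 mod 4=2
i=4  r:2+0⇒2  c:2·2+0+8⇒12

2,12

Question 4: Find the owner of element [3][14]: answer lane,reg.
15,4

r:3=>grp=3,rB=0  c:14=>cB=1,tig=3,lo=0
L=3*4+3=15  i=1*4+0*2+0=4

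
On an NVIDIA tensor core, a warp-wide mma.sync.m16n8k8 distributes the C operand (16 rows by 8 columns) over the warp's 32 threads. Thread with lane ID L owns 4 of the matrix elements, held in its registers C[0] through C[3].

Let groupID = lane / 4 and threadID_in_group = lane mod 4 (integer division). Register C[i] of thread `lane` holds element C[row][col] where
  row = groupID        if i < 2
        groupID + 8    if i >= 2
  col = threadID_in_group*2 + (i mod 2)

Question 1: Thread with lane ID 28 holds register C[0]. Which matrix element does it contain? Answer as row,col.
7,0

lane 28: G=7 (28/4), T=0 (28%4)
i=0: r=7+0=7, c=0*2+0=0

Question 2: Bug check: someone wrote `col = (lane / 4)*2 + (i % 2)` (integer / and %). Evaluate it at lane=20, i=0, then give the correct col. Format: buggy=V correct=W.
buggy=10 correct=0

`(lane / 4)*2 + (i % 2)`[20,0]=>10
L=20=>grp=20>>2=5, tig=20&3=0
[0]=>row 5+0=5  col 0·2+0=0
col: 10 vs 0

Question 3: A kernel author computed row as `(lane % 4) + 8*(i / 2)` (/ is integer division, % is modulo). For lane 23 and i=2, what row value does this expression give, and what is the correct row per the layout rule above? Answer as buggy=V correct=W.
buggy=11 correct=13

`(lane % 4) + 8*(i / 2)`[23,2]⇒11
lane 23⇒23/4=5, 23 mod 4=3
i=2  r:5+8⇒13  c:2·3+0⇒6
row: 11 vs 13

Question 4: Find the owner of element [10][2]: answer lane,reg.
r=10⇒gr=2,Rb=1  c=2⇒th=1,odd=0
L=2*4+1=9  i=1*2+0=2

9,2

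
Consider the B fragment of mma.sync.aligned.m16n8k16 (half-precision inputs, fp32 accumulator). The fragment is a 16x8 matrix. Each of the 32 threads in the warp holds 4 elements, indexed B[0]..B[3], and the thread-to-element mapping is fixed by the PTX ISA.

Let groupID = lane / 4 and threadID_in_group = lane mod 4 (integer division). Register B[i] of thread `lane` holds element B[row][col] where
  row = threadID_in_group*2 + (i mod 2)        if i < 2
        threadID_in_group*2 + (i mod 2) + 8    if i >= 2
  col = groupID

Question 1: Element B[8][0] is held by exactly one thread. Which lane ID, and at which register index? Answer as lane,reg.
c:0=>grp=0  r:8=>rB=1,tig=0,lo=0
L=0*4+0=0  i=1*2+0=2

0,2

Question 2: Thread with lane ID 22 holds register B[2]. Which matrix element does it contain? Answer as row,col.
12,5

lane 22->22/4=5, 22 mod 4=2
i=2  r:2·2+0+8->12  c:5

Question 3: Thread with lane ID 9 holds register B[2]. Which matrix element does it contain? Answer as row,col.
L=9->g=9>>2=2, t=9&3=1
[2]->row 1·2+0+8=10  col g=2

10,2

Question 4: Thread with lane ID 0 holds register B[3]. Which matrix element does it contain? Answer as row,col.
9,0

lane 0->0/4=0, 0 mod 4=0
i=3  r:2·0+1+8->9  c:0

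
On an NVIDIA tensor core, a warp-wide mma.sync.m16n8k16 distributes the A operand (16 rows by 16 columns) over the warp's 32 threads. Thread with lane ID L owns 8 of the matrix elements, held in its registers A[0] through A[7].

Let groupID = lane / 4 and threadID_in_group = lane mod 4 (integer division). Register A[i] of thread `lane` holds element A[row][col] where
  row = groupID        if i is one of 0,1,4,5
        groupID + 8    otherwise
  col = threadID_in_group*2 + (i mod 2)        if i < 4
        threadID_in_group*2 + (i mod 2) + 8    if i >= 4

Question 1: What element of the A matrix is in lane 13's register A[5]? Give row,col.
3,11

lane 13=>13/4=3, 13 mod 4=1
i=5  r:3+0=>3  c:2·1+1+8=>11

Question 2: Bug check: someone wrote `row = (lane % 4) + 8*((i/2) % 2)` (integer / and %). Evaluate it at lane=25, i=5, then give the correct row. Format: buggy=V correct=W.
buggy=1 correct=6

`(lane % 4) + 8*((i/2) % 2)`[25,5]->1
lane 25: g=6 (25/4), t=1 (25%4)
i=5: r=6+0=6, c=1*2+1+8=11
row: 1 vs 6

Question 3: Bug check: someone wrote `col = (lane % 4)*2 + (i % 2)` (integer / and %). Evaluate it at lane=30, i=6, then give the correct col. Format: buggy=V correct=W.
`(lane % 4)*2 + (i % 2)`[30,6]=>4
L=30=>grp=30>>2=7, tig=30&3=2
[6]=>row 7+8=15  col 2·2+0+8=12
col: 4 vs 12

buggy=4 correct=12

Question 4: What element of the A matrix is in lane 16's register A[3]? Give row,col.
L=16=>grp=16>>2=4, tig=16&3=0
[3]=>row 4+8=12  col 0·2+1+0=1

12,1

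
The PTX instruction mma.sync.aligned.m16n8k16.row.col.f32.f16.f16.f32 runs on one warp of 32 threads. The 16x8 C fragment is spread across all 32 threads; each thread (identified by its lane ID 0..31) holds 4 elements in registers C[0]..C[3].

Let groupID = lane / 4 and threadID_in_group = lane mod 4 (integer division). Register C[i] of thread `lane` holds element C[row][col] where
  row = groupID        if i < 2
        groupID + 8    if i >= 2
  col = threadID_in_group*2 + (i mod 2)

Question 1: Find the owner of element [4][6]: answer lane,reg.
19,0

r=4⇒gr=4,Rb=0  c=6⇒th=3,odd=0
L=4*4+3=19  i=0*2+0=0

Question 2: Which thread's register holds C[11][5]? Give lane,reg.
r=11→G=3,rhi=1  c=5→T=2,p=1
L=3*4+2=14  i=1*2+1=3

14,3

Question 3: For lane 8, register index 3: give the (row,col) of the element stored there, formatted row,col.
8: g=2,t=0
[3] (2+8,0*2+1) = (10,1)

10,1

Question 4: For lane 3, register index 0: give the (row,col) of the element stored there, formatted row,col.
0,6

lane 3: grp=0 (3/4), tig=3 (3%4)
i=0: r=0+0=0, c=3*2+0=6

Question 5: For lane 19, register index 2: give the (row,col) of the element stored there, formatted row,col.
L=19->g=19>>2=4, t=19&3=3
[2]->row 4+8=12  col 3·2+0=6

12,6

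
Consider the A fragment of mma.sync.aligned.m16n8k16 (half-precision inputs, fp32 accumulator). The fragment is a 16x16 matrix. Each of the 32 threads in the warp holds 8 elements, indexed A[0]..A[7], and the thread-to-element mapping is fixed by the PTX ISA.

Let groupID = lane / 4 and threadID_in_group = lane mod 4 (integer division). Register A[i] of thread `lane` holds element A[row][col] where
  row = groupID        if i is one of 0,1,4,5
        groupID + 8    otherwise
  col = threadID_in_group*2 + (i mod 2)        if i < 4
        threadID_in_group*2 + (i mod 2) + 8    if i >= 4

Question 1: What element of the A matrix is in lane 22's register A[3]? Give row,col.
lane 22: g=5 (22/4), t=2 (22%4)
i=3: r=5+8=13, c=2*2+1+0=5

13,5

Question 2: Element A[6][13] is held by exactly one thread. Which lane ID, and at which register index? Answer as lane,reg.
r=6->g=6,rb=0  c=13->cb=1,t=2,b0=1
L=6*4+2=26  i=1*4+0*2+1=5

26,5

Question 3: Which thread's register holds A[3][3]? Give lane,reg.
13,1

r: 3->gid=3,r8=0  c: 3->c8=0,tid=1,i&1=1
L=3*4+1=13  i=0*4+0*2+1=1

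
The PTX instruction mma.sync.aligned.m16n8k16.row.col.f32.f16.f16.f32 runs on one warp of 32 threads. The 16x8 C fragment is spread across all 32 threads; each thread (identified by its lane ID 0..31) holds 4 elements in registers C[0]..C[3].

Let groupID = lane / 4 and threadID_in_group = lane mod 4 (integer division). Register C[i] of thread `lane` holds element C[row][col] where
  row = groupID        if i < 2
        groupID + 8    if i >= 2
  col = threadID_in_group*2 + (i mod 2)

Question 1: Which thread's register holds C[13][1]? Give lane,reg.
20,3

r=13->g=5,rb=1  c=1->t=0,b0=1
L=5*4+0=20  i=1*2+1=3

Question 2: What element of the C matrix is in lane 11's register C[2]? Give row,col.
lane 11⇒11/4=2, 11 mod 4=3
i=2  r:2+8⇒10  c:2·3+0⇒6

10,6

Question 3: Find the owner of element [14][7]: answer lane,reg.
r=14→G=6,rhi=1  c=7→T=3,p=1
L=6*4+3=27  i=1*2+1=3

27,3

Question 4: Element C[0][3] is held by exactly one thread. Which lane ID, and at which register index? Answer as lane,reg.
r:0=>grp=0,rB=0  c:3=>tig=1,lo=1
L=0*4+1=1  i=0*2+1=1

1,1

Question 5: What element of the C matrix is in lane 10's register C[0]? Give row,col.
L=10→G=10>>2=2, T=10&3=2
[0]→row 2+0=2  col 2·2+0=4

2,4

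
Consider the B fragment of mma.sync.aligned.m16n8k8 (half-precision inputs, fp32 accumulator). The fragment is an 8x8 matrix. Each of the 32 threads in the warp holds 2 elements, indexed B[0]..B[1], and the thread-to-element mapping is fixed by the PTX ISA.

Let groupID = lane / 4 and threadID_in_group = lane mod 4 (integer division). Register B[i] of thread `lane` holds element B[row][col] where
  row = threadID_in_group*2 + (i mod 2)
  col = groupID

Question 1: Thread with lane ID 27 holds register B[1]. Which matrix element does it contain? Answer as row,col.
L=27->g=27>>2=6, t=27&3=3
[1]->row 3·2+1=7  col g=6

7,6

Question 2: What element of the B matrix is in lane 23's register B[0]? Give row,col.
23: gr=5,th=3
[0] (3*2+0,5) = (6,5)

6,5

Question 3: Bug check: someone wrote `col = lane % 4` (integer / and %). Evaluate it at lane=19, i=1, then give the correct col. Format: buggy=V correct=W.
`lane % 4`[19,1]⇒3
L=19⇒gr=19>>2=4, th=19&3=3
[1]⇒row 3·2+1=7  col gr=4
col: 3 vs 4

buggy=3 correct=4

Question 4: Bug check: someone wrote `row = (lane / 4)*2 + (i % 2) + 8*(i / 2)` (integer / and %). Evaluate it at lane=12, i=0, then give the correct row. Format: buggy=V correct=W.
buggy=6 correct=0

`(lane / 4)*2 + (i % 2) + 8*(i / 2)`[12,0]->6
lane 12: g=3 (12/4), t=0 (12%4)
i=0: r=0*2+0=0, c=g=3
row: 6 vs 0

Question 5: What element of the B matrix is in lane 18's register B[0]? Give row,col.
4,4

L=18->g=18>>2=4, t=18&3=2
[0]->row 2·2+0=4  col g=4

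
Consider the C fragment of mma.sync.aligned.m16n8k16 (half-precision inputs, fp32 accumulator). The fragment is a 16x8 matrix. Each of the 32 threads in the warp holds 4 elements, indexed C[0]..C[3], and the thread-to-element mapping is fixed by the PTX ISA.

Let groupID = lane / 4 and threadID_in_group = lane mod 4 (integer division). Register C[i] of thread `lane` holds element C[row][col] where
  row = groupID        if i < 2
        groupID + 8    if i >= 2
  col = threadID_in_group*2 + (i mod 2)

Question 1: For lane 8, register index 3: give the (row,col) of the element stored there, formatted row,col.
8: g=2,t=0
[3] (2+8,0*2+1) = (10,1)

10,1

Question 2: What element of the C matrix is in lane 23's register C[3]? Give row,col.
L=23=>grp=23>>2=5, tig=23&3=3
[3]=>row 5+8=13  col 3·2+1=7

13,7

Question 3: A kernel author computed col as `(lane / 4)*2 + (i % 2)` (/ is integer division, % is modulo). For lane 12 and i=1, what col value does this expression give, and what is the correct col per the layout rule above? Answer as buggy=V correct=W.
`(lane / 4)*2 + (i % 2)`[12,1]→7
12: G=3,T=0
[1] (3+0,0*2+1) = (3,1)
col: 7 vs 1

buggy=7 correct=1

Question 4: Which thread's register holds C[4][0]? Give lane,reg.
r: 4->gid=4,r8=0  c: 0->tid=0,i&1=0
L=4*4+0=16  i=0*2+0=0

16,0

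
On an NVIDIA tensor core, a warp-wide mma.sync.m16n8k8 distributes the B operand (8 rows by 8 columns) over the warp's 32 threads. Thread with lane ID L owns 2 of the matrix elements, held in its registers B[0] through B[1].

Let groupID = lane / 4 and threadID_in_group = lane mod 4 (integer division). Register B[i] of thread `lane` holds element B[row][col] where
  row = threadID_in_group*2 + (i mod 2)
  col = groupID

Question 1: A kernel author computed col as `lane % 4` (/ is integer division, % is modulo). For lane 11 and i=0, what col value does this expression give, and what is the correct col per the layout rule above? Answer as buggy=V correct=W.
buggy=3 correct=2

`lane % 4`[11,0]⇒3
lane 11⇒11/4=2, 11 mod 4=3
i=0  r:2·3+0⇒6  c:2
col: 3 vs 2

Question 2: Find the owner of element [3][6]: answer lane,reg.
25,1

c=6->g=6  r=3->t=1,b0=1
L=6*4+1=25  i=1=1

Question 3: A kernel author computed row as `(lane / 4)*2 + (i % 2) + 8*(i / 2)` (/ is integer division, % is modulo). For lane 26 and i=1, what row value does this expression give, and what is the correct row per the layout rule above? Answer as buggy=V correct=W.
`(lane / 4)*2 + (i % 2) + 8*(i / 2)`[26,1]→13
lane 26→26/4=6, 26 mod 4=2
i=1  r:2·2+1→5  c:6
row: 13 vs 5

buggy=13 correct=5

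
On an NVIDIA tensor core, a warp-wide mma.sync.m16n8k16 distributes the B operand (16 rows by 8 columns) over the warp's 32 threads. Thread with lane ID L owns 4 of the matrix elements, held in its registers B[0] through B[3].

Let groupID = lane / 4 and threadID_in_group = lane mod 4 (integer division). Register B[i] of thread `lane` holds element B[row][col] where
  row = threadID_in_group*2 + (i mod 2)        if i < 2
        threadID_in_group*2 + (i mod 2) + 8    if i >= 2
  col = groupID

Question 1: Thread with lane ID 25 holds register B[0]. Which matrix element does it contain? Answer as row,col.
lane 25⇒25/4=6, 25 mod 4=1
i=0  r:2·1+0+0⇒2  c:6

2,6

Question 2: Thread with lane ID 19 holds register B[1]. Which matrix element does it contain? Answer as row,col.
7,4

lane 19⇒19/4=4, 19 mod 4=3
i=1  r:2·3+1+0⇒7  c:4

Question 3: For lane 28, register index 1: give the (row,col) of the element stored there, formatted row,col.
1,7

lane 28⇒28/4=7, 28 mod 4=0
i=1  r:2·0+1+0⇒1  c:7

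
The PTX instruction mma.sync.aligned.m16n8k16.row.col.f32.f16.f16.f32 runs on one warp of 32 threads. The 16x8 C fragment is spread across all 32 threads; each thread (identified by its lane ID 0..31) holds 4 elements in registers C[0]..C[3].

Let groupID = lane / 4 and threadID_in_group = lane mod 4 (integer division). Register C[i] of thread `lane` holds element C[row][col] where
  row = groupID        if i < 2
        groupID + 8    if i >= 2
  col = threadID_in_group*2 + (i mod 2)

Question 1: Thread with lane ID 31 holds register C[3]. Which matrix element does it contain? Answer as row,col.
31: gr=7,th=3
[3] (7+8,3*2+1) = (15,7)

15,7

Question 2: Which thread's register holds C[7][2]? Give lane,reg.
29,0

r=7→G=7,rhi=0  c=2→T=1,p=0
L=7*4+1=29  i=0*2+0=0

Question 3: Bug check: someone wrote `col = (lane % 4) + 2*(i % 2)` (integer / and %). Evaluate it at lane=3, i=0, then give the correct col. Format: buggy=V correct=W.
`(lane % 4) + 2*(i % 2)`[3,0]→3
lane 3→3/4=0, 3 mod 4=3
i=0  r:0+0→0  c:2·3+0→6
col: 3 vs 6

buggy=3 correct=6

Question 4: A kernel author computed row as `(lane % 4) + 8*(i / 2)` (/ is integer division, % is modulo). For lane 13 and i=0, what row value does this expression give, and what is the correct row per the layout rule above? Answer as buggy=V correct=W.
`(lane % 4) + 8*(i / 2)`[13,0]->1
lane 13: g=3 (13/4), t=1 (13%4)
i=0: r=3+0=3, c=1*2+0=2
row: 1 vs 3

buggy=1 correct=3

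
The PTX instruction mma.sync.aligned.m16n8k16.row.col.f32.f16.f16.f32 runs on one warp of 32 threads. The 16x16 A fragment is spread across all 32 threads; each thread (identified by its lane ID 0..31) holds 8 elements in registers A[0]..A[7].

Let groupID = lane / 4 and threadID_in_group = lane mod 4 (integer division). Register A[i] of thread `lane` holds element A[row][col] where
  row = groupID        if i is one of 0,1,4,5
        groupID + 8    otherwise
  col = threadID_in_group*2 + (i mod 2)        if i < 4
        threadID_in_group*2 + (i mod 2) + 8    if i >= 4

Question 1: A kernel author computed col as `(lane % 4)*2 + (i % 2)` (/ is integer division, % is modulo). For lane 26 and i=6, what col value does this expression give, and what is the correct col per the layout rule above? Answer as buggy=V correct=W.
buggy=4 correct=12

`(lane % 4)*2 + (i % 2)`[26,6]->4
lane 26->26/4=6, 26 mod 4=2
i=6  r:6+8->14  c:2·2+0+8->12
col: 4 vs 12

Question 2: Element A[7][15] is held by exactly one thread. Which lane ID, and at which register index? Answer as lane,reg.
31,5

r=7→G=7,rhi=0  c=15→chi=1,T=3,p=1
L=7*4+3=31  i=1*4+0*2+1=5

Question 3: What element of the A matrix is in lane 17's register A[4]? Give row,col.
4,10

lane 17⇒17/4=4, 17 mod 4=1
i=4  r:4+0⇒4  c:2·1+0+8⇒10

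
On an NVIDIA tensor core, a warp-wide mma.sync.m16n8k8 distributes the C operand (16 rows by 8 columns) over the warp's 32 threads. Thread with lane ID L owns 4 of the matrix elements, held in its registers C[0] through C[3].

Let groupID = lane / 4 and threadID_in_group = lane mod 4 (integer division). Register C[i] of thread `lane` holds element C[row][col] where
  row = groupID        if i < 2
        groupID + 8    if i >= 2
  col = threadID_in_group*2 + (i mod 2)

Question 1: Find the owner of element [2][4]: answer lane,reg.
r: 2->gid=2,r8=0  c: 4->tid=2,i&1=0
L=2*4+2=10  i=0*2+0=0

10,0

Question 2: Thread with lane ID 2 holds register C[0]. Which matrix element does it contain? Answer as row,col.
lane 2: g=0 (2/4), t=2 (2%4)
i=0: r=0+0=0, c=2*2+0=4

0,4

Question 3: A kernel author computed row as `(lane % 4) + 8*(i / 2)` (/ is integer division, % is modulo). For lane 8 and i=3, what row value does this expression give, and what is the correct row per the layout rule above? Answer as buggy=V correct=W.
buggy=8 correct=10

`(lane % 4) + 8*(i / 2)`[8,3]->8
lane 8: gid=2 (8/4), tid=0 (8%4)
i=3: r=2+8=10, c=0*2+1=1
row: 8 vs 10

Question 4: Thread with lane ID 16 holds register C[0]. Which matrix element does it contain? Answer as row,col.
4,0

lane 16: gid=4 (16/4), tid=0 (16%4)
i=0: r=4+0=4, c=0*2+0=0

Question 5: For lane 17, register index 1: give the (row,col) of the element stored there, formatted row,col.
17: G=4,T=1
[1] (4+0,1*2+1) = (4,3)

4,3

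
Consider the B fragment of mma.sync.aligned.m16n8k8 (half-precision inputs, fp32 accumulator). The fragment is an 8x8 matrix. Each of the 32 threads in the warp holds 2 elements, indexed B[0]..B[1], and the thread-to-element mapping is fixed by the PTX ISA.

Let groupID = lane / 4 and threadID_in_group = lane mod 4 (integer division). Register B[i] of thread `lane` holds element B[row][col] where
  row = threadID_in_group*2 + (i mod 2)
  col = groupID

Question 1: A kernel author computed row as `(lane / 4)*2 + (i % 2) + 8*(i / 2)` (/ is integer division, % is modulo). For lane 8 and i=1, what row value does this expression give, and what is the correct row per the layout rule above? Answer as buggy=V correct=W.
buggy=5 correct=1

`(lane / 4)*2 + (i % 2) + 8*(i / 2)`[8,1]=>5
lane 8: grp=2 (8/4), tig=0 (8%4)
i=1: r=0*2+1=1, c=grp=2
row: 5 vs 1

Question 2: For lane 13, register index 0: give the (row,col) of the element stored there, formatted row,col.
2,3

lane 13: gr=3 (13/4), th=1 (13%4)
i=0: r=1*2+0=2, c=gr=3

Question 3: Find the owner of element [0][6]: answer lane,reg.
24,0

c=6->g=6  r=0->t=0,b0=0
L=6*4+0=24  i=0=0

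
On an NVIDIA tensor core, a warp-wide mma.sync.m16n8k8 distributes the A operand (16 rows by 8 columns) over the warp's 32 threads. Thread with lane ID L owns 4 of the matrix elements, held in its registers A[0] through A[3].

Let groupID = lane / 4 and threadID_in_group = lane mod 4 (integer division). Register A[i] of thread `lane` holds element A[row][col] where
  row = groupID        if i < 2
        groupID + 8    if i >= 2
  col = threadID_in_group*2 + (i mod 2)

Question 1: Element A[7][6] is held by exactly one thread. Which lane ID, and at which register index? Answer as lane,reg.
31,0

r:7=>grp=7,rB=0  c:6=>tig=3,lo=0
L=7*4+3=31  i=0*2+0=0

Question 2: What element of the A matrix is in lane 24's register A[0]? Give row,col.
6,0

lane 24=>24/4=6, 24 mod 4=0
i=0  r:6+0=>6  c:2·0+0=>0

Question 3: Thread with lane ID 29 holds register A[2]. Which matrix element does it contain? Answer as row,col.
15,2

L=29->g=29>>2=7, t=29&3=1
[2]->row 7+8=15  col 1·2+0=2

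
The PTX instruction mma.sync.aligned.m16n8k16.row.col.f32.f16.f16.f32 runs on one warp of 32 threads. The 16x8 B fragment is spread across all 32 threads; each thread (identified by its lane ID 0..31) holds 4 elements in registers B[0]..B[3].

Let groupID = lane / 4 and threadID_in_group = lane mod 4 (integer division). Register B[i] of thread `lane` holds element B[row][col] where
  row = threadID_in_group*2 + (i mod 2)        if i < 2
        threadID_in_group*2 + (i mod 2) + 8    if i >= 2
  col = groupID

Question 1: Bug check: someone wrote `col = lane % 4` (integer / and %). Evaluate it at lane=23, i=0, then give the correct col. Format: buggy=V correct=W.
`lane % 4`[23,0]→3
lane 23→23/4=5, 23 mod 4=3
i=0  r:2·3+0+0→6  c:5
col: 3 vs 5

buggy=3 correct=5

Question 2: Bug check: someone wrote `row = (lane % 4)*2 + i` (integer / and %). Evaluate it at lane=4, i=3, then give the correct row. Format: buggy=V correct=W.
`(lane % 4)*2 + i`[4,3]→3
lane 4→4/4=1, 4 mod 4=0
i=3  r:2·0+1+8→9  c:1
row: 3 vs 9

buggy=3 correct=9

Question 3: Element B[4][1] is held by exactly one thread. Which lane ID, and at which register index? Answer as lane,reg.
c:1=>grp=1  r:4=>rB=0,tig=2,lo=0
L=1*4+2=6  i=0*2+0=0

6,0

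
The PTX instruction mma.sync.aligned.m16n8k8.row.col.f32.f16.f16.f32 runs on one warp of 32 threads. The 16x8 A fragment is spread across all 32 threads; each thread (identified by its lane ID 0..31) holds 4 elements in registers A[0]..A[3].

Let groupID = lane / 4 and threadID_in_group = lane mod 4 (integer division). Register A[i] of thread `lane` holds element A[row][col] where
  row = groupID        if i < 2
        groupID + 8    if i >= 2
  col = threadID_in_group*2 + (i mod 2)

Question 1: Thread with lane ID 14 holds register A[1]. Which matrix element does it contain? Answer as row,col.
3,5

lane 14: g=3 (14/4), t=2 (14%4)
i=1: r=3+0=3, c=2*2+1=5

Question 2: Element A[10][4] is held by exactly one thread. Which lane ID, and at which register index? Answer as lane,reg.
10,2

r=10->g=2,rb=1  c=4->t=2,b0=0
L=2*4+2=10  i=1*2+0=2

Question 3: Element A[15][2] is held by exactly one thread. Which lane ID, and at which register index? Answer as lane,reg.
29,2

r:15=>grp=7,rB=1  c:2=>tig=1,lo=0
L=7*4+1=29  i=1*2+0=2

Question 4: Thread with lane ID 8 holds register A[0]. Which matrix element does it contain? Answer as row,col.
2,0

lane 8⇒8/4=2, 8 mod 4=0
i=0  r:2+0⇒2  c:2·0+0⇒0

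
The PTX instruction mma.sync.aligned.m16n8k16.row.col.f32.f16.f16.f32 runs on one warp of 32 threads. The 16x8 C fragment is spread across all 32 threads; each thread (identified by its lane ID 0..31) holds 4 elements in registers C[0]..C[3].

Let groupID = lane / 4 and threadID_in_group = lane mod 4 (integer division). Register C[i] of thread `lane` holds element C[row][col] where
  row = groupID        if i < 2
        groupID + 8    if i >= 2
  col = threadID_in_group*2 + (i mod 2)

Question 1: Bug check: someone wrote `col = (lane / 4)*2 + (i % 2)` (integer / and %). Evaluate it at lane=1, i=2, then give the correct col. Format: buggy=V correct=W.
`(lane / 4)*2 + (i % 2)`[1,2]->0
L=1->gid=1>>2=0, tid=1&3=1
[2]->row 0+8=8  col 1·2+0=2
col: 0 vs 2

buggy=0 correct=2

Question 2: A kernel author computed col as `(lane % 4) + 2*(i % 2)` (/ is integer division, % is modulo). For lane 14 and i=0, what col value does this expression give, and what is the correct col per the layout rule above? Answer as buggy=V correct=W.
`(lane % 4) + 2*(i % 2)`[14,0]=>2
lane 14: grp=3 (14/4), tig=2 (14%4)
i=0: r=3+0=3, c=2*2+0=4
col: 2 vs 4

buggy=2 correct=4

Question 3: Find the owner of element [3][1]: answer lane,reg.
r=3⇒gr=3,Rb=0  c=1⇒th=0,odd=1
L=3*4+0=12  i=0*2+1=1

12,1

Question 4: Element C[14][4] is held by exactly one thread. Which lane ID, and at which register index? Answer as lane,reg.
r=14⇒gr=6,Rb=1  c=4⇒th=2,odd=0
L=6*4+2=26  i=1*2+0=2

26,2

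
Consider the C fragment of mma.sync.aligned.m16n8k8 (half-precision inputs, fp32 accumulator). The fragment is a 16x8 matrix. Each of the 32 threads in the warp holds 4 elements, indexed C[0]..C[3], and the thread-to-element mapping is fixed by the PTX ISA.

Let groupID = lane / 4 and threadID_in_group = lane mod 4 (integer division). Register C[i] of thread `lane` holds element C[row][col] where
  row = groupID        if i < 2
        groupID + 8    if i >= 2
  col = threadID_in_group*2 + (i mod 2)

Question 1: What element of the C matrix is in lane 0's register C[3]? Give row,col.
0: gr=0,th=0
[3] (0+8,0*2+1) = (8,1)

8,1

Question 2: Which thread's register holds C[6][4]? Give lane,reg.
26,0

r: 6->gid=6,r8=0  c: 4->tid=2,i&1=0
L=6*4+2=26  i=0*2+0=0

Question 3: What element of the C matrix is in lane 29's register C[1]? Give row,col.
7,3

lane 29→29/4=7, 29 mod 4=1
i=1  r:7+0→7  c:2·1+1→3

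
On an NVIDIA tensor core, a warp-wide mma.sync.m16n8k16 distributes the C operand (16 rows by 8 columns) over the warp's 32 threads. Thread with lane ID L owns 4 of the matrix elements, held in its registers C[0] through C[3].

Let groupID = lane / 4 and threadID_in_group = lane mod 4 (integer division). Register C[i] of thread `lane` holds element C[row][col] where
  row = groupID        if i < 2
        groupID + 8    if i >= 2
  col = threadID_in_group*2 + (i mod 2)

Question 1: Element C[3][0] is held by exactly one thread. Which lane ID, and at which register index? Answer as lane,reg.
r:3=>grp=3,rB=0  c:0=>tig=0,lo=0
L=3*4+0=12  i=0*2+0=0

12,0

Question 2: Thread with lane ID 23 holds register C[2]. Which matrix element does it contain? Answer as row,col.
lane 23: gid=5 (23/4), tid=3 (23%4)
i=2: r=5+8=13, c=3*2+0=6

13,6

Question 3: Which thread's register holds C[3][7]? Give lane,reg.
15,1

r=3->g=3,rb=0  c=7->t=3,b0=1
L=3*4+3=15  i=0*2+1=1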